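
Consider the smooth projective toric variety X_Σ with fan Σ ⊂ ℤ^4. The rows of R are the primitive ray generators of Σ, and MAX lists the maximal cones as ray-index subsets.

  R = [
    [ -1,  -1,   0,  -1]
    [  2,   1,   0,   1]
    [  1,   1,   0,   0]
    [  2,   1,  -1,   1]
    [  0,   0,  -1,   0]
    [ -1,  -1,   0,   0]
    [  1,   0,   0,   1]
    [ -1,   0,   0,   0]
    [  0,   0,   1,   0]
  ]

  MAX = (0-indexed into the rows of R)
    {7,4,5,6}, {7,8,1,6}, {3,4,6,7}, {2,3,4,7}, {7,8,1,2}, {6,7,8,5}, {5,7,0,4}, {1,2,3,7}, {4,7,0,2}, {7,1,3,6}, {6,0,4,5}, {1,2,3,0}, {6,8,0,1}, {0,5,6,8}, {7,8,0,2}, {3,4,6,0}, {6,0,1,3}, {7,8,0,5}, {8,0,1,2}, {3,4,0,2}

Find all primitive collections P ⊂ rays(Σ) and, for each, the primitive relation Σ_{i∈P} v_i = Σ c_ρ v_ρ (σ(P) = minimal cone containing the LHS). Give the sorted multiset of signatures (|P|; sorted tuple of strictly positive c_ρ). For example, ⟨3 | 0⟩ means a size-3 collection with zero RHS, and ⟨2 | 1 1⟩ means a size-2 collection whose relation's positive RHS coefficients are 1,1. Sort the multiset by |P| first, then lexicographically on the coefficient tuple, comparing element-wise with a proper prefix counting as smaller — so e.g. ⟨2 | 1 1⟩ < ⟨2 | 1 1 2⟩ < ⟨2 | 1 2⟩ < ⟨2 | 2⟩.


The 10 primitive collections of Σ (r=9, n=4):

  P={2,5}:  v_{2} + v_{5} = 0  ⟹  sig = ⟨2 | 0⟩
  P={4,8}:  v_{4} + v_{8} = 0  ⟹  sig = ⟨2 | 0⟩
  P={1,4}:  v_{1} + v_{4} = v_{3}  ⟹  sig = ⟨2 | 1⟩
  P={1,5}:  v_{1} + v_{5} = v_{6}  ⟹  sig = ⟨2 | 1⟩
  P={2,6}:  v_{2} + v_{6} = v_{1}  ⟹  sig = ⟨2 | 1⟩
  P={3,8}:  v_{3} + v_{8} = v_{1}  ⟹  sig = ⟨2 | 1⟩
  P={3,5}:  v_{3} + v_{5} = v_{4} + v_{6}  ⟹  sig = ⟨2 | 1 1⟩
  P={0,1,7}:  v_{0} + v_{1} + v_{7} = 0  ⟹  sig = ⟨3 | 0⟩
  P={0,3,7}:  v_{0} + v_{3} + v_{7} = v_{4}  ⟹  sig = ⟨3 | 1⟩
  P={0,6,7}:  v_{0} + v_{6} + v_{7} = v_{5}  ⟹  sig = ⟨3 | 1⟩

Sorted signature multiset PRS(X):
    ⟨2 | 0⟩
    ⟨2 | 0⟩
    ⟨2 | 1⟩
    ⟨2 | 1⟩
    ⟨2 | 1⟩
    ⟨2 | 1⟩
    ⟨2 | 1 1⟩
    ⟨3 | 0⟩
    ⟨3 | 1⟩
    ⟨3 | 1⟩


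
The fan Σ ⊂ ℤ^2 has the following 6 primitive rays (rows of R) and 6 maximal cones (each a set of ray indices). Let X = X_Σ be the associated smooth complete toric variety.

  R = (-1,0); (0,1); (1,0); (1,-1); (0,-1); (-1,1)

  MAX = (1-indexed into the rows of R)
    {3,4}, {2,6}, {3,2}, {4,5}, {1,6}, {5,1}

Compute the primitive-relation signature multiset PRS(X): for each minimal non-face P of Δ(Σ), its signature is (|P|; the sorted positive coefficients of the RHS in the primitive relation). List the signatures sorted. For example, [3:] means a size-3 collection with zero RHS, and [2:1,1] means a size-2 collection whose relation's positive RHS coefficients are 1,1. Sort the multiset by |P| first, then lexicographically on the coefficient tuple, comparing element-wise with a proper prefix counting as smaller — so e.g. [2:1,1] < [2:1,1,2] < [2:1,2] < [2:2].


Primitive collections (9):

  P={1,3}:  v_{1} + v_{3} = 0  →  sig = [2:]
  P={2,5}:  v_{2} + v_{5} = 0  →  sig = [2:]
  P={4,6}:  v_{4} + v_{6} = 0  →  sig = [2:]
  P={1,2}:  v_{1} + v_{2} = v_{6}  →  sig = [2:1]
  P={1,4}:  v_{1} + v_{4} = v_{5}  →  sig = [2:1]
  P={2,4}:  v_{2} + v_{4} = v_{3}  →  sig = [2:1]
  P={3,5}:  v_{3} + v_{5} = v_{4}  →  sig = [2:1]
  P={3,6}:  v_{3} + v_{6} = v_{2}  →  sig = [2:1]
  P={5,6}:  v_{5} + v_{6} = v_{1}  →  sig = [2:1]

Signatures (|P|; sorted positive RHS coefficients), sorted:
{ [2:] ×3,  [2:1] ×6 }


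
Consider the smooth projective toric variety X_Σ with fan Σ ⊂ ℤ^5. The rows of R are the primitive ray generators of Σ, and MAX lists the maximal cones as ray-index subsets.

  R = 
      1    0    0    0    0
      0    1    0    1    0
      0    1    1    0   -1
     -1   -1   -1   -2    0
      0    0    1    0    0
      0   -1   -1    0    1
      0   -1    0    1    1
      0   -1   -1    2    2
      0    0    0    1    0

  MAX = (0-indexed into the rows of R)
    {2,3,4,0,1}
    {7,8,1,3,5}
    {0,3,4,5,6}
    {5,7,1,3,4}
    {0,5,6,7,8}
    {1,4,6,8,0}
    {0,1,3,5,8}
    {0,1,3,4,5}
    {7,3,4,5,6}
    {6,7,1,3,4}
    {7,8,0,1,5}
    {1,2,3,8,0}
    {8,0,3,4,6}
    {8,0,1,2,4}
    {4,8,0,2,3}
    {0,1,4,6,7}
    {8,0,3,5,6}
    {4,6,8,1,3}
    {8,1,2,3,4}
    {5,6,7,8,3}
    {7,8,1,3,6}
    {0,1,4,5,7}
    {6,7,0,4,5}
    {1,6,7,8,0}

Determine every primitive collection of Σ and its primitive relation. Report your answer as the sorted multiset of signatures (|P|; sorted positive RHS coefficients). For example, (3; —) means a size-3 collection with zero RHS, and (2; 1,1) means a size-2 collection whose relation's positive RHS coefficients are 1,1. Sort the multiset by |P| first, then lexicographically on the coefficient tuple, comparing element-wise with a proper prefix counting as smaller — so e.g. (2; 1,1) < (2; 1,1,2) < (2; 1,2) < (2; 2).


Δ(Σ) — 9 vertices, 9 min non-faces:

  P={2,5}:  v_{2} + v_{5} = 0  →  sig = (2; —)
  P={2,6}:  v_{2} + v_{6} = v_{4} + v_{8}  →  sig = (2; 1,1)
  P={2,7}:  v_{2} + v_{7} = v_{1} + v_{6}  →  sig = (2; 1,1)
  P={1,5,6}:  v_{1} + v_{5} + v_{6} = v_{7}  →  sig = (3; 1)
  P={4,5,8}:  v_{4} + v_{5} + v_{8} = v_{6}  →  sig = (3; 1)
  P={4,7,8}:  v_{4} + v_{7} + v_{8} = v_{1} + 2·v_{6}  →  sig = (3; 1,2)
  P={0,3,7}:  v_{0} + v_{3} + v_{7} = 2·v_{5}  →  sig = (3; 2)
  P={0,1,3,6}:  v_{0} + v_{1} + v_{3} + v_{6} = v_{5}  →  sig = (4; 1)
  P={0,1,3,4,8}:  v_{0} + v_{1} + v_{3} + v_{4} + v_{8} = 0  →  sig = (5; —)

so the primitive-relation signature multiset is
    (2; —)
    (2; 1,1)
    (2; 1,1)
    (3; 1)
    (3; 1)
    (3; 1,2)
    (3; 2)
    (4; 1)
    (5; —)


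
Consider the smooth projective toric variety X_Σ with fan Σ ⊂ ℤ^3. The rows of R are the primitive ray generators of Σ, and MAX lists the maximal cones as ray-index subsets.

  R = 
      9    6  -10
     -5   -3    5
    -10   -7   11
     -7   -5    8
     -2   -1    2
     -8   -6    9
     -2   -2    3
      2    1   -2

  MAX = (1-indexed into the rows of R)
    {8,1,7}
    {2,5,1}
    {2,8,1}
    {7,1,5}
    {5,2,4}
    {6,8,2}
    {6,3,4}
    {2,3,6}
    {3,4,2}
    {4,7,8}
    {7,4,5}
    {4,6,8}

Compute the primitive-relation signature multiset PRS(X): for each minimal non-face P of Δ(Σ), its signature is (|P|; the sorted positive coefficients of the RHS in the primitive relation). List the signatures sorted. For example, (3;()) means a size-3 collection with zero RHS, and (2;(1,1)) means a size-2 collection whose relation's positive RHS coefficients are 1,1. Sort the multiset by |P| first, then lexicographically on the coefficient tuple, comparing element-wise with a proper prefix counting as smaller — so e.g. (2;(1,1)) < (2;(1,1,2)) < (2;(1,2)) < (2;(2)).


|primitive collections| = 12. Relations:

  P={5,8}:  v_{5} + v_{8} = 0 ; sig = (2;())
  P={1,4}:  v_{1} + v_{4} = v_{8} ; sig = (2;(1))
  P={2,7}:  v_{2} + v_{7} = v_{4} ; sig = (2;(1))
  P={3,8}:  v_{3} + v_{8} = v_{6} ; sig = (2;(1))
  P={5,6}:  v_{5} + v_{6} = v_{3} ; sig = (2;(1))
  P={3,5}:  v_{3} + v_{5} = v_{2} + v_{4} ; sig = (2;(1,1))
  P={1,3}:  v_{1} + v_{3} = v_{2} + 2·v_{8} ; sig = (2;(1,2))
  P={3,7}:  v_{3} + v_{7} = 2·v_{4} + v_{8} ; sig = (2;(1,2))
  P={1,6}:  v_{1} + v_{6} = v_{2} + 3·v_{8} ; sig = (2;(1,3))
  P={6,7}:  v_{6} + v_{7} = 2·v_{4} + 2·v_{8} ; sig = (2;(2,2))
  P={2,4,8}:  v_{2} + v_{4} + v_{8} = v_{3} ; sig = (3;(1))
  P={2,4,6}:  v_{2} + v_{4} + v_{6} = 2·v_{3} ; sig = (3;(2))

Signatures (|P|; sorted positive RHS coefficients), sorted:
{ (2;()),  (2;(1)) ×4,  (2;(1,1)),  (2;(1,2)) ×2,  (2;(1,3)),  (2;(2,2)),  (3;(1)),  (3;(2)) }


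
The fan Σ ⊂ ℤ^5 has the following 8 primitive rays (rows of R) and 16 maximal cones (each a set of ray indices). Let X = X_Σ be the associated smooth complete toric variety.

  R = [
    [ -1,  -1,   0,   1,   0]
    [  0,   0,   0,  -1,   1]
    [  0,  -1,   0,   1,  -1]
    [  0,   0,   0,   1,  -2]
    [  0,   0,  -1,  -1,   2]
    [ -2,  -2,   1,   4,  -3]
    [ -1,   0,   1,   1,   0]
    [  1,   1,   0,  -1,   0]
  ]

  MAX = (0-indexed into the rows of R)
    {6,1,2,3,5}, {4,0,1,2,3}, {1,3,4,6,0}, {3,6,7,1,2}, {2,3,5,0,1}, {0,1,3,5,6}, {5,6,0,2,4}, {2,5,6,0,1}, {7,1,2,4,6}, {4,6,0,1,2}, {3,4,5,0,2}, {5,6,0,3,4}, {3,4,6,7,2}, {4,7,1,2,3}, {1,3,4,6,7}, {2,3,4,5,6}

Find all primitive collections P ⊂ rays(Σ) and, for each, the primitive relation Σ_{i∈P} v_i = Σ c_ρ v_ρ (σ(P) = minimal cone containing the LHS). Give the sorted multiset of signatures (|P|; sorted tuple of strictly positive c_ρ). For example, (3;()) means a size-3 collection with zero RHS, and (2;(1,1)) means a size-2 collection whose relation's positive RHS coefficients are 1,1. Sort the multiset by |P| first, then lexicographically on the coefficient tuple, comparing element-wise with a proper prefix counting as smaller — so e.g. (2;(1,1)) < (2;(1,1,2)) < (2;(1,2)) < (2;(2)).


5 minimal non-faces of Δ(Σ) (on 8 rays):

  {0,7}:  v_{0} + v_{7} = 0  ⇒ sig = (2;())
  {5,7}:  v_{5} + v_{7} = v_{2} + v_{3} + v_{6}  ⇒ sig = (2;(1,1,1))
  {1,4,5}:  v_{1} + v_{4} + v_{5} = 2·v_{0}  ⇒ sig = (3;(2))
  {0,2,3,6}:  v_{0} + v_{2} + v_{3} + v_{6} = v_{5}  ⇒ sig = (4;(1))
  {1,2,3,4,6}:  v_{1} + v_{2} + v_{3} + v_{4} + v_{6} = v_{0}  ⇒ sig = (5;(1))

Hence PRS(X_Σ) =
{ (2;()),  (2;(1,1,1)),  (3;(2)),  (4;(1)),  (5;(1)) }


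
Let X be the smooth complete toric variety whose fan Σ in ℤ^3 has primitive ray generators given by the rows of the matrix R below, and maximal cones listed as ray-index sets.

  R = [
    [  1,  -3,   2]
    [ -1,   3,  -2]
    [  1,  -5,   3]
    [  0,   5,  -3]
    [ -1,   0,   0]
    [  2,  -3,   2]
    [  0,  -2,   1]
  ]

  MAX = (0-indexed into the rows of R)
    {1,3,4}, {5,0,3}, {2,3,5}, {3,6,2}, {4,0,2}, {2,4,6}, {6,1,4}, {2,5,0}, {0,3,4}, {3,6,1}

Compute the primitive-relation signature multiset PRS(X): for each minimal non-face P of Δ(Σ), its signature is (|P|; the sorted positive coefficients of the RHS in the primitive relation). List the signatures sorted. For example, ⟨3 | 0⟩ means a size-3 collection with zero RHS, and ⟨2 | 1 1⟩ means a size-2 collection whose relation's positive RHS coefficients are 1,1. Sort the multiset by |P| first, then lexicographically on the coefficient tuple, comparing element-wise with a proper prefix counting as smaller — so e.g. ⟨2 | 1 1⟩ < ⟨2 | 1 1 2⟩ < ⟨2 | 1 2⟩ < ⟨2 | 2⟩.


Minimal non-faces — 9 found among 7 rays, 10 max cones:

  {0,1}:  v_{0} + v_{1} = 0 — sig = ⟨2 | 0⟩
  {0,6}:  v_{0} + v_{6} = v_{2} — sig = ⟨2 | 1⟩
  {1,2}:  v_{1} + v_{2} = v_{6} — sig = ⟨2 | 1⟩
  {4,5}:  v_{4} + v_{5} = v_{0} — sig = ⟨2 | 1⟩
  {1,5}:  v_{1} + v_{5} = v_{2} + v_{3} — sig = ⟨2 | 1 1⟩
  {5,6}:  v_{5} + v_{6} = 2·v_{2} + v_{3} — sig = ⟨2 | 1 2⟩
  {2,3,4}:  v_{2} + v_{3} + v_{4} = 0 — sig = ⟨3 | 0⟩
  {0,2,3}:  v_{0} + v_{2} + v_{3} = v_{5} — sig = ⟨3 | 1⟩
  {3,4,6}:  v_{3} + v_{4} + v_{6} = v_{1} — sig = ⟨3 | 1⟩

Sorted signature multiset PRS(X):
[⟨2 | 0⟩, ⟨2 | 1⟩, ⟨2 | 1⟩, ⟨2 | 1⟩, ⟨2 | 1 1⟩, ⟨2 | 1 2⟩, ⟨3 | 0⟩, ⟨3 | 1⟩, ⟨3 | 1⟩]


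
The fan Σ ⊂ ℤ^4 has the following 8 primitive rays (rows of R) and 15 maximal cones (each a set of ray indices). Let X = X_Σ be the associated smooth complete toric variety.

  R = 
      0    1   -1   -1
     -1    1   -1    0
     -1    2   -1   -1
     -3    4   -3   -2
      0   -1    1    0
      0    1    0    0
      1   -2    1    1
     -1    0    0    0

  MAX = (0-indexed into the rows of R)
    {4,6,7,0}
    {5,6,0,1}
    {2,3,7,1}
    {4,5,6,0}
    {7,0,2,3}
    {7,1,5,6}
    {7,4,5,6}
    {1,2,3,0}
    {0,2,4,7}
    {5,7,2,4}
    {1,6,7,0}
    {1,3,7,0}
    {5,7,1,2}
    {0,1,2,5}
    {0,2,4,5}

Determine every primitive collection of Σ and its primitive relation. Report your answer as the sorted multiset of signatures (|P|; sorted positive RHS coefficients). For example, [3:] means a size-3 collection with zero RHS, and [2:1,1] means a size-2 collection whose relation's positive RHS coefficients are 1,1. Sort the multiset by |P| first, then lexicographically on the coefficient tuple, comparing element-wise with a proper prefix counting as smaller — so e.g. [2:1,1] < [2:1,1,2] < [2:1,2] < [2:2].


Σ has 7 primitive collections:

  P={2,6}:  v_{2} + v_{6} = 0 ; sig = [2:]
  P={1,4}:  v_{1} + v_{4} = v_{7} ; sig = [2:1]
  P={3,6}:  v_{3} + v_{6} = v_{0} + v_{1} + v_{7} ; sig = [2:1,1,1]
  P={3,4}:  v_{3} + v_{4} = v_{0} + v_{2} + 2·v_{7} ; sig = [2:1,1,2]
  P={3,5}:  v_{3} + v_{5} = v_{1} + 2·v_{2} ; sig = [2:1,2]
  P={0,5,7}:  v_{0} + v_{5} + v_{7} = v_{2} ; sig = [3:1]
  P={0,1,2,7}:  v_{0} + v_{1} + v_{2} + v_{7} = v_{3} ; sig = [4:1]

so the primitive-relation signature multiset is
[[2:], [2:1], [2:1,1,1], [2:1,1,2], [2:1,2], [3:1], [4:1]]


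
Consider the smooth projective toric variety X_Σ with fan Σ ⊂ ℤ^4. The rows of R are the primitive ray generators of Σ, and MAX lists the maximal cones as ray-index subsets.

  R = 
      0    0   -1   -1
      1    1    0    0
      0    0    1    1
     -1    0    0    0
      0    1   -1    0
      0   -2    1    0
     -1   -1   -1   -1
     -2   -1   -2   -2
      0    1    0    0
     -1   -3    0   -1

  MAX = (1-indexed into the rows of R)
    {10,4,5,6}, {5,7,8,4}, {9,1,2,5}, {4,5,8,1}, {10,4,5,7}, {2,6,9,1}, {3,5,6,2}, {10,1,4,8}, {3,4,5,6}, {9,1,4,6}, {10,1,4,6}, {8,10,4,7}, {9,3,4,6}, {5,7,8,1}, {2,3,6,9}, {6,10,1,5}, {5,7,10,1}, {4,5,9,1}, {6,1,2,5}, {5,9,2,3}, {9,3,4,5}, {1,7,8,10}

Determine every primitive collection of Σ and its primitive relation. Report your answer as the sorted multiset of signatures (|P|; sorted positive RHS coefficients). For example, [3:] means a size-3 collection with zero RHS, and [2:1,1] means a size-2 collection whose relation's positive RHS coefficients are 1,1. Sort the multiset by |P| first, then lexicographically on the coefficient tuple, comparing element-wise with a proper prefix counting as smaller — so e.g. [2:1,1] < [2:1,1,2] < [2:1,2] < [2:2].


18 collections generate NE(X_Σ); each relation:

  {1,3}:  v_{1} + v_{3} = 0  so sig = [2:]
  {2,4}:  v_{2} + v_{4} = v_{9}  so sig = [2:1]
  {2,7}:  v_{2} + v_{7} = v_{1}  so sig = [2:1]
  {6,7}:  v_{6} + v_{7} = v_{10}  so sig = [2:1]
  {2,10}:  v_{2} + v_{10} = v_{1} + v_{6}  so sig = [2:1,1]
  {3,8}:  v_{3} + v_{8} = v_{4} + v_{7}  so sig = [2:1,1]
  {7,9}:  v_{7} + v_{9} = v_{1} + v_{4}  so sig = [2:1,1]
  {3,7}:  v_{3} + v_{7} = v_{4} + v_{5} + v_{6}  so sig = [2:1,1,1]
  {6,8}:  v_{6} + v_{8} = v_{1} + v_{4} + v_{10}  so sig = [2:1,1,1]
  {9,10}:  v_{9} + v_{10} = v_{1} + v_{4} + v_{6}  so sig = [2:1,1,1]
  {3,10}:  v_{3} + v_{10} = v_{4} + v_{5} + 2·v_{6}  so sig = [2:1,1,2]
  {2,8}:  v_{2} + v_{8} = 2·v_{1} + v_{4}  so sig = [2:1,2]
  {8,9}:  v_{8} + v_{9} = 2·v_{1} + 2·v_{4}  so sig = [2:2,2]
  {5,6,9}:  v_{5} + v_{6} + v_{9} = 0  so sig = [3:]
  {1,4,7}:  v_{1} + v_{4} + v_{7} = v_{8}  so sig = [3:1]
  {5,8,10}:  v_{5} + v_{8} + v_{10} = 3·v_{7}  so sig = [3:3]
  {1,4,5,6}:  v_{1} + v_{4} + v_{5} + v_{6} = v_{7}  so sig = [4:1]
  {1,4,5,10}:  v_{1} + v_{4} + v_{5} + v_{10} = 2·v_{7}  so sig = [4:2]

Hence PRS(X_Σ) =
[[2:], [2:1], [2:1], [2:1], [2:1,1], [2:1,1], [2:1,1], [2:1,1,1], [2:1,1,1], [2:1,1,1], [2:1,1,2], [2:1,2], [2:2,2], [3:], [3:1], [3:3], [4:1], [4:2]]


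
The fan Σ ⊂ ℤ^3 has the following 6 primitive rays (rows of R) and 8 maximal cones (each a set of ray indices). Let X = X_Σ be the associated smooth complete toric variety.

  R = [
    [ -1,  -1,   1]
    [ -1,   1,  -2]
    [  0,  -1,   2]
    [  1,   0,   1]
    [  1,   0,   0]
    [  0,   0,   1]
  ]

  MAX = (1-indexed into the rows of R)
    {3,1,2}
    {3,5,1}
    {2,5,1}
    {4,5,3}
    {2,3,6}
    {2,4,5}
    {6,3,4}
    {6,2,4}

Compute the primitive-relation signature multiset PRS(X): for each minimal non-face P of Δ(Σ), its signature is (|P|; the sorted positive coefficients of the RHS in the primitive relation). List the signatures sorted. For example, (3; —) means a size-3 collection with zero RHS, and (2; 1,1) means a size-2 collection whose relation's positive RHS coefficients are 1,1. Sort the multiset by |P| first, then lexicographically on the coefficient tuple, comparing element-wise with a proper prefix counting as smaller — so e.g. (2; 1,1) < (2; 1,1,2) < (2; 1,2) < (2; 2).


|primitive collections| = 5. Relations:

  {1,4}:  v_{1} + v_{4} = v_{3}  ⇒ sig = (2; 1)
  {5,6}:  v_{5} + v_{6} = v_{4}  ⇒ sig = (2; 1)
  {1,6}:  v_{1} + v_{6} = v_{2} + 2·v_{3}  ⇒ sig = (2; 1,2)
  {2,3,5}:  v_{2} + v_{3} + v_{5} = 0  ⇒ sig = (3; —)
  {2,3,4}:  v_{2} + v_{3} + v_{4} = v_{6}  ⇒ sig = (3; 1)

Hence PRS(X_Σ) =
    (2; 1)
    (2; 1)
    (2; 1,2)
    (3; —)
    (3; 1)


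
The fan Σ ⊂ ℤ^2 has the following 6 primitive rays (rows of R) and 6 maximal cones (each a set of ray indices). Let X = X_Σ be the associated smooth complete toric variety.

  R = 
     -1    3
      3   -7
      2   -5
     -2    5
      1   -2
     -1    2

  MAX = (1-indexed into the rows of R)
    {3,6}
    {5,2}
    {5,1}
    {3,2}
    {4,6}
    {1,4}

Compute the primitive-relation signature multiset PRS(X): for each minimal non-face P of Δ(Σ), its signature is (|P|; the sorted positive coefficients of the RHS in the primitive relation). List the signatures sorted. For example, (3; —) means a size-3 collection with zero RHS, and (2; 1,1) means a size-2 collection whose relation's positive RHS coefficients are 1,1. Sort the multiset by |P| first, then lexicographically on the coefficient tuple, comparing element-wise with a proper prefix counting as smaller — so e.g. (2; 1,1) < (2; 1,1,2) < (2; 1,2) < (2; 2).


The 9 primitive collections of Σ (r=6, n=2):

  P={3,4}:  v_{3} + v_{4} = 0  so sig = (2; —)
  P={5,6}:  v_{5} + v_{6} = 0  so sig = (2; —)
  P={1,3}:  v_{1} + v_{3} = v_{5}  so sig = (2; 1)
  P={1,6}:  v_{1} + v_{6} = v_{4}  so sig = (2; 1)
  P={2,4}:  v_{2} + v_{4} = v_{5}  so sig = (2; 1)
  P={2,6}:  v_{2} + v_{6} = v_{3}  so sig = (2; 1)
  P={3,5}:  v_{3} + v_{5} = v_{2}  so sig = (2; 1)
  P={4,5}:  v_{4} + v_{5} = v_{1}  so sig = (2; 1)
  P={1,2}:  v_{1} + v_{2} = 2·v_{5}  so sig = (2; 2)

Sorted signature multiset PRS(X):
    (2; —)
    (2; —)
    (2; 1)
    (2; 1)
    (2; 1)
    (2; 1)
    (2; 1)
    (2; 1)
    (2; 2)


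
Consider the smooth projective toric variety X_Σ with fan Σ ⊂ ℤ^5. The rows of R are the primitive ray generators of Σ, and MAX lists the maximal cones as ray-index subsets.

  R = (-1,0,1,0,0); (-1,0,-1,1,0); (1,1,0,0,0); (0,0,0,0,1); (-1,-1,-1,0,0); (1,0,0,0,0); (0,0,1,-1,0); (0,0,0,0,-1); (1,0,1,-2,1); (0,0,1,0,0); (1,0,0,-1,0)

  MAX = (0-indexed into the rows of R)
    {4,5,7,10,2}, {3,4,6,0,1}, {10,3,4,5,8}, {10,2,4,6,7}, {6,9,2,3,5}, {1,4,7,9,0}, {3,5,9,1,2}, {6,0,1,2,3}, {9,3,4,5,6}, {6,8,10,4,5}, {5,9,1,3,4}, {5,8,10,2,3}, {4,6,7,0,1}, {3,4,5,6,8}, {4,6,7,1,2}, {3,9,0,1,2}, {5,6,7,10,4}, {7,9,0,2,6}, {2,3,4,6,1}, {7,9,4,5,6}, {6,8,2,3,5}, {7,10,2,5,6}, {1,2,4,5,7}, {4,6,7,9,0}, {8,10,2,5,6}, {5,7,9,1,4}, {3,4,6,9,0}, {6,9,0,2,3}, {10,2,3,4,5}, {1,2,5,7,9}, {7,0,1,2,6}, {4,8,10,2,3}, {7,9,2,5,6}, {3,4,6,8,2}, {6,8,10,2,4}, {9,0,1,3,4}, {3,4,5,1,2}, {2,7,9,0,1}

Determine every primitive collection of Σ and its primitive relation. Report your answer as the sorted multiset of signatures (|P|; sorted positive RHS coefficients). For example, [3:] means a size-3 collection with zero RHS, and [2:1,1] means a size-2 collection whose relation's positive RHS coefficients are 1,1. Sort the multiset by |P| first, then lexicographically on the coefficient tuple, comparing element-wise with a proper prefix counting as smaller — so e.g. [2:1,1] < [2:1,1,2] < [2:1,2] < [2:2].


Minimal non-faces — 16 found among 11 rays, 38 max cones:

  P = {3,7}:  v_{3} + v_{7} = 0  →  sig = [2:]
  P = {0,5}:  v_{0} + v_{5} = v_{9}  →  sig = [2:1]
  P = {0,10}:  v_{0} + v_{10} = v_{6}  →  sig = [2:1]
  P = {1,10}:  v_{1} + v_{10} = v_{2} + v_{4}  →  sig = [2:1,1]
  P = {7,8}:  v_{7} + v_{8} = v_{6} + v_{10}  →  sig = [2:1,1]
  P = {9,10}:  v_{9} + v_{10} = v_{5} + v_{6}  →  sig = [2:1,1]
  P = {1,8}:  v_{1} + v_{8} = v_{2} + v_{3} + v_{4} + v_{6}  →  sig = [2:1,1,1,1]
  P = {8,9}:  v_{8} + v_{9} = v_{3} + v_{5} + 2·v_{6}  →  sig = [2:1,1,2]
  P = {0,8}:  v_{0} + v_{8} = v_{3} + 2·v_{6}  →  sig = [2:1,2]
  P = {1,5,6}:  v_{1} + v_{5} + v_{6} = 0  →  sig = [3:]
  P = {2,4,9}:  v_{2} + v_{4} + v_{9} = 0  →  sig = [3:]
  P = {1,6,9}:  v_{1} + v_{6} + v_{9} = v_{0}  →  sig = [3:1]
  P = {3,6,10}:  v_{3} + v_{6} + v_{10} = v_{8}  →  sig = [3:1]
  P = {0,2,4}:  v_{0} + v_{2} + v_{4} = v_{1} + v_{6}  →  sig = [3:1,1]
  P = {2,4,5,6}:  v_{2} + v_{4} + v_{5} + v_{6} = v_{10}  →  sig = [4:1]
  P = {2,4,5,8}:  v_{2} + v_{4} + v_{5} + v_{8} = v_{3} + 2·v_{10}  →  sig = [4:1,2]

Hence PRS(X_Σ) =
    |P|=2: 9 collections, coeffs (), (1), (1), (1,1), (1,1), (1,1), (1,1,1,1), (1,1,2), (1,2)
    |P|=3: 5 collections, coeffs (), (), (1), (1), (1,1)
    |P|=4: 2 collections, coeffs (1), (1,2)


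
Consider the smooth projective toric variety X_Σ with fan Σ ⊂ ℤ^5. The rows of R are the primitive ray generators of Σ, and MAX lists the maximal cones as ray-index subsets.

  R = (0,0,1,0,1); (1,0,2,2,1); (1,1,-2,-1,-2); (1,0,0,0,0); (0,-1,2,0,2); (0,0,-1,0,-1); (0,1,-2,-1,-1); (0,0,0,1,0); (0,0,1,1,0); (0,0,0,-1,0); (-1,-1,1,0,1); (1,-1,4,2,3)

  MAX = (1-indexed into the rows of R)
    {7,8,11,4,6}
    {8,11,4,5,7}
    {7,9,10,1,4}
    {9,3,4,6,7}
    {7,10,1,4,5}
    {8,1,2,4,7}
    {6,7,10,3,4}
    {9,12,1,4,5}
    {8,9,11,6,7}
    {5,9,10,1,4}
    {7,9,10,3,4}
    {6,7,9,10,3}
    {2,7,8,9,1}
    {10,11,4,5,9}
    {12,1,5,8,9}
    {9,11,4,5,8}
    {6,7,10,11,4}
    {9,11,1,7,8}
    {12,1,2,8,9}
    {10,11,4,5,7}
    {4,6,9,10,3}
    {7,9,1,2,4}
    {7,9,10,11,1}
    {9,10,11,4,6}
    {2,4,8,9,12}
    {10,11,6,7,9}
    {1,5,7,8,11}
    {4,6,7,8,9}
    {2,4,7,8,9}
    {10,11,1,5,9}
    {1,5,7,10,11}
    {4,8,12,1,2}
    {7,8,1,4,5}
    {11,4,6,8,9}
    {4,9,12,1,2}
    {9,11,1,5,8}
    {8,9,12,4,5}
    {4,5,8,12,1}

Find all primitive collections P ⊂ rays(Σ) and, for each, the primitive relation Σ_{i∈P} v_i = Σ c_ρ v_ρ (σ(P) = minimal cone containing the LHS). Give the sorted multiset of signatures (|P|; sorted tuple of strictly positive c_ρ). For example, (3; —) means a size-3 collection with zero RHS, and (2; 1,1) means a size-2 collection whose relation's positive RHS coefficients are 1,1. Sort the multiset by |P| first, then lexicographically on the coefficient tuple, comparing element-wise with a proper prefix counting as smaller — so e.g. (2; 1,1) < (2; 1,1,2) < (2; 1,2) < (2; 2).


Minimal non-faces — 22 found among 12 rays, 38 max cones:

  P = {1,6}:  v_{1} + v_{6} = 0  so sig = (2; —)
  P = {8,10}:  v_{8} + v_{10} = 0  so sig = (2; —)
  P = {2,5}:  v_{2} + v_{5} = v_{12}  so sig = (2; 1)
  P = {3,5}:  v_{3} + v_{5} = v_{4} + v_{10}  so sig = (2; 1,1)
  P = {3,11}:  v_{3} + v_{11} = v_{6} + v_{10}  so sig = (2; 1,1)
  P = {5,6}:  v_{5} + v_{6} = v_{4} + v_{11}  so sig = (2; 1,1)
  P = {2,6}:  v_{2} + v_{6} = v_{4} + v_{8} + v_{9}  so sig = (2; 1,1,1)
  P = {2,10}:  v_{2} + v_{10} = v_{1} + v_{4} + v_{9}  so sig = (2; 1,1,1)
  P = {2,11}:  v_{2} + v_{11} = v_{5} + v_{8} + v_{9}  so sig = (2; 1,1,1)
  P = {1,3}:  v_{1} + v_{3} = v_{4} + v_{7} + v_{9} + v_{10}  so sig = (2; 1,1,1,1)
  P = {3,8}:  v_{3} + v_{8} = v_{4} + v_{6} + v_{7} + v_{9}  so sig = (2; 1,1,1,1)
  P = {6,12}:  v_{6} + v_{12} = v_{4} + v_{5} + v_{8} + v_{9}  so sig = (2; 1,1,1,1)
  P = {10,12}:  v_{10} + v_{12} = v_{1} + v_{4} + v_{5} + v_{9}  so sig = (2; 1,1,1,1)
  P = {3,12}:  v_{3} + v_{12} = v_{1} + 2·v_{4} + v_{9}  so sig = (2; 1,1,2)
  P = {7,12}:  v_{7} + v_{12} = 2·v_{1} + v_{4} + v_{8}  so sig = (2; 1,1,2)
  P = {11,12}:  v_{11} + v_{12} = 2·v_{5} + v_{8} + v_{9}  so sig = (2; 1,1,2)
  P = {2,3}:  v_{2} + v_{3} = 2·v_{4} + v_{7} + 2·v_{9}  so sig = (2; 1,2,2)
  P = {1,4,11}:  v_{1} + v_{4} + v_{11} = v_{5}  so sig = (3; 1)
  P = {5,7,9}:  v_{5} + v_{7} + v_{9} = v_{1}  so sig = (3; 1)
  P = {4,7,9,11}:  v_{4} + v_{7} + v_{9} + v_{11} = 0  so sig = (4; —)
  P = {1,4,8,9}:  v_{1} + v_{4} + v_{8} + v_{9} = v_{2}  so sig = (4; 1)
  P = {4,6,7,9,10}:  v_{4} + v_{6} + v_{7} + v_{9} + v_{10} = v_{3}  so sig = (5; 1)

Signatures (|P|; sorted positive RHS coefficients), sorted:
{ (2; —) ×2,  (2; 1),  (2; 1,1) ×3,  (2; 1,1,1) ×3,  (2; 1,1,1,1) ×4,  (2; 1,1,2) ×3,  (2; 1,2,2),  (3; 1) ×2,  (4; —),  (4; 1),  (5; 1) }


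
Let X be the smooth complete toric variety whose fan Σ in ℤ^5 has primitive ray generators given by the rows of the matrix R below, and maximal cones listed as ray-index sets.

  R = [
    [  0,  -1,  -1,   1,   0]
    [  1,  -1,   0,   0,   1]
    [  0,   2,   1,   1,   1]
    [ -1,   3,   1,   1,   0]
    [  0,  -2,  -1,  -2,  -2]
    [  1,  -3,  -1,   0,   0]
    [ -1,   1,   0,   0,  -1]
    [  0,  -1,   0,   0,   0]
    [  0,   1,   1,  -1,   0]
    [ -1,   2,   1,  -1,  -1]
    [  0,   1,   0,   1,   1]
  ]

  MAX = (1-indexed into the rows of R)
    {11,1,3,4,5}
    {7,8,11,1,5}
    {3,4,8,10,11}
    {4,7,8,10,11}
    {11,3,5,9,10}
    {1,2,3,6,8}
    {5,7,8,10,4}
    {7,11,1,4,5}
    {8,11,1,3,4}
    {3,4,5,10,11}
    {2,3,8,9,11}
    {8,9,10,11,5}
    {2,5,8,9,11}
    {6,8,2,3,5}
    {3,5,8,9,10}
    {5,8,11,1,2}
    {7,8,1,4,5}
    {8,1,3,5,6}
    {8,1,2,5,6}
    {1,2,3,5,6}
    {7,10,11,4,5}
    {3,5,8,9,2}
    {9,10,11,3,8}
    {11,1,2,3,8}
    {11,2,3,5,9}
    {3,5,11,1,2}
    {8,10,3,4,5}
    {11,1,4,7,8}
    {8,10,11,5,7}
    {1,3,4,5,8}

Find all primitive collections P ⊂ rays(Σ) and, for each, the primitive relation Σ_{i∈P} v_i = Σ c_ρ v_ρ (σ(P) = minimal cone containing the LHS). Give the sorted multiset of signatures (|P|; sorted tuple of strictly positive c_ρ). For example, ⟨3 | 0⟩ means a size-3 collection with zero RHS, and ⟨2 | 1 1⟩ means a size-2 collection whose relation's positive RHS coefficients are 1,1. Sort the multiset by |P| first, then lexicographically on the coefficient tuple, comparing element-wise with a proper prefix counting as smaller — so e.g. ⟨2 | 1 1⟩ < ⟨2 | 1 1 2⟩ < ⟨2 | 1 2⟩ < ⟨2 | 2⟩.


16 collections generate NE(X_Σ); each relation:

  P={1,9}:  v_{1} + v_{9} = 0  so sig = ⟨2 | 0⟩
  P={2,7}:  v_{2} + v_{7} = 0  so sig = ⟨2 | 0⟩
  P={1,10}:  v_{1} + v_{10} = v_{7}  so sig = ⟨2 | 1⟩
  P={2,4}:  v_{2} + v_{4} = v_{3}  so sig = ⟨2 | 1⟩
  P={2,10}:  v_{2} + v_{10} = v_{9}  so sig = ⟨2 | 1⟩
  P={3,7}:  v_{3} + v_{7} = v_{4}  so sig = ⟨2 | 1⟩
  P={7,9}:  v_{7} + v_{9} = v_{10}  so sig = ⟨2 | 1⟩
  P={4,9}:  v_{4} + v_{9} = v_{3} + v_{10}  so sig = ⟨2 | 1 1⟩
  P={6,11}:  v_{6} + v_{11} = v_{1} + v_{2}  so sig = ⟨2 | 1 1⟩
  P={6,10}:  v_{6} + v_{10} = v_{3} + v_{5} + v_{8}  so sig = ⟨2 | 1 1 1⟩
  P={6,7}:  v_{6} + v_{7} = v_{1} + v_{3} + v_{5} + v_{8}  so sig = ⟨2 | 1 1 1 1⟩
  P={6,9}:  v_{6} + v_{9} = v_{2} + v_{3} + v_{5} + v_{8}  so sig = ⟨2 | 1 1 1 1⟩
  P={4,6}:  v_{4} + v_{6} = v_{1} + 2·v_{3} + v_{5} + v_{8}  so sig = ⟨2 | 1 1 1 2⟩
  P={3,5,8,11}:  v_{3} + v_{5} + v_{8} + v_{11} = 0  so sig = ⟨4 | 0⟩
  P={4,5,8,11}:  v_{4} + v_{5} + v_{8} + v_{11} = v_{7}  so sig = ⟨4 | 1⟩
  P={1,2,3,5,8}:  v_{1} + v_{2} + v_{3} + v_{5} + v_{8} = v_{6}  so sig = ⟨5 | 1⟩

Sorted signature multiset PRS(X):
    |P|=2: 13 collections, coeffs (), (), (1), (1), (1), (1), (1), (1,1), (1,1), (1,1,1), (1,1,1,1), (1,1,1,1), (1,1,1,2)
    |P|=4: 2 collections, coeffs (), (1)
    |P|=5: 1 collection, coeffs (1)


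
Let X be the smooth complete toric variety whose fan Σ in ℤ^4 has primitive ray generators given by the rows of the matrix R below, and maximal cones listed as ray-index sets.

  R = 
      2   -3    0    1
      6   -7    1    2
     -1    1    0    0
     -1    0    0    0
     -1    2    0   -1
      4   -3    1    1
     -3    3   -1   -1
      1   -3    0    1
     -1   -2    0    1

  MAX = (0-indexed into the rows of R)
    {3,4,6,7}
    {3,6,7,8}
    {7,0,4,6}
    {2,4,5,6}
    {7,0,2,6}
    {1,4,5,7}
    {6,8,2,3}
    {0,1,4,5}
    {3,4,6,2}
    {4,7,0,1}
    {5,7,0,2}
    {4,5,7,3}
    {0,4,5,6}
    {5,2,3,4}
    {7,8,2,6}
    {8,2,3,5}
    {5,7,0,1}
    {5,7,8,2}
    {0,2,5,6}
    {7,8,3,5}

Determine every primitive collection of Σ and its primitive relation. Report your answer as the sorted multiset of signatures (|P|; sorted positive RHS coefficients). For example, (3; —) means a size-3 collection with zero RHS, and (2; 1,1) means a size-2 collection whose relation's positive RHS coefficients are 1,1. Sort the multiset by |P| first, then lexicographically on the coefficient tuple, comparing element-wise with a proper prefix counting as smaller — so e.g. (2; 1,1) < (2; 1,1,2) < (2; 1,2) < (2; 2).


Δ(Σ) — 9 vertices, 14 min non-faces:

  P = {0,3}:  v_{0} + v_{3} = v_{7} ; sig = (2; 1)
  P = {1,2}:  v_{1} + v_{2} = v_{5} + v_{7} ; sig = (2; 1,1)
  P = {1,3}:  v_{1} + v_{3} = v_{4} + v_{5} + 2·v_{7} ; sig = (2; 1,1,2)
  P = {1,8}:  v_{1} + v_{8} = v_{3} + v_{5} + 2·v_{7} ; sig = (2; 1,1,2)
  P = {0,8}:  v_{0} + v_{8} = v_{2} + 2·v_{7} ; sig = (2; 1,2)
  P = {1,6}:  v_{1} + v_{6} = 2·v_{0} + v_{4} ; sig = (2; 1,2)
  P = {4,8}:  v_{4} + v_{8} = 2·v_{3} ; sig = (2; 2)
  P = {0,2,4}:  v_{0} + v_{2} + v_{4} = 0 ; sig = (3; —)
  P = {3,5,6}:  v_{3} + v_{5} + v_{6} = 0 ; sig = (3; —)
  P = {2,3,7}:  v_{2} + v_{3} + v_{7} = v_{8} ; sig = (3; 1)
  P = {2,4,7}:  v_{2} + v_{4} + v_{7} = v_{3} ; sig = (3; 1)
  P = {5,6,7}:  v_{5} + v_{6} + v_{7} = v_{0} ; sig = (3; 1)
  P = {5,6,8}:  v_{5} + v_{6} + v_{8} = v_{2} + v_{7} ; sig = (3; 1,1)
  P = {0,4,5,7}:  v_{0} + v_{4} + v_{5} + v_{7} = v_{1} ; sig = (4; 1)

Sorted signature multiset PRS(X):
    |P|=2: 7 collections, coeffs (1), (1,1), (1,1,2), (1,1,2), (1,2), (1,2), (2)
    |P|=3: 6 collections, coeffs (), (), (1), (1), (1), (1,1)
    |P|=4: 1 collection, coeffs (1)


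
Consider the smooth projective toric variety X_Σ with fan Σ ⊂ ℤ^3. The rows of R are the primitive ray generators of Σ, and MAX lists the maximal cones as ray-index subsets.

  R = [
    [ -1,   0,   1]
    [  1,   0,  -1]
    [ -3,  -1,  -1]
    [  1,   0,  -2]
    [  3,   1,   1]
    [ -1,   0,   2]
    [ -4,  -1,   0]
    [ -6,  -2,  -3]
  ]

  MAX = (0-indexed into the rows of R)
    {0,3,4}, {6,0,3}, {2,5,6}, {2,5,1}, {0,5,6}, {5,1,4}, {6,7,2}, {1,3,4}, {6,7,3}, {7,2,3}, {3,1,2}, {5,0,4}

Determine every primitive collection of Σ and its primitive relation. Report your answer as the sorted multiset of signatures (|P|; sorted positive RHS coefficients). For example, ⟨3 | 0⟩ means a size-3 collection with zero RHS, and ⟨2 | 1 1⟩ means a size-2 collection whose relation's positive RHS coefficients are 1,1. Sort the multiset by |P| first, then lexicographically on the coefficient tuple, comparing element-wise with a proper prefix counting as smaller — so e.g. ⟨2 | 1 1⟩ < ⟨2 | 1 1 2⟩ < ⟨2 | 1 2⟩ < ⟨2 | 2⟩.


Δ(Σ) — 8 vertices, 11 min non-faces:

  • {0,1}:  v_{0} + v_{1} = 0  ⟹  sig = ⟨2 | 0⟩
  • {2,4}:  v_{2} + v_{4} = 0  ⟹  sig = ⟨2 | 0⟩
  • {3,5}:  v_{3} + v_{5} = 0  ⟹  sig = ⟨2 | 0⟩
  • {0,2}:  v_{0} + v_{2} = v_{6}  ⟹  sig = ⟨2 | 1⟩
  • {1,6}:  v_{1} + v_{6} = v_{2}  ⟹  sig = ⟨2 | 1⟩
  • {4,6}:  v_{4} + v_{6} = v_{0}  ⟹  sig = ⟨2 | 1⟩
  • {4,7}:  v_{4} + v_{7} = v_{3} + v_{6}  ⟹  sig = ⟨2 | 1 1⟩
  • {5,7}:  v_{5} + v_{7} = v_{2} + v_{6}  ⟹  sig = ⟨2 | 1 1⟩
  • {0,7}:  v_{0} + v_{7} = v_{3} + 2·v_{6}  ⟹  sig = ⟨2 | 1 2⟩
  • {1,7}:  v_{1} + v_{7} = 2·v_{2} + v_{3}  ⟹  sig = ⟨2 | 1 2⟩
  • {2,3,6}:  v_{2} + v_{3} + v_{6} = v_{7}  ⟹  sig = ⟨3 | 1⟩

Hence PRS(X_Σ) =
[⟨2 | 0⟩, ⟨2 | 0⟩, ⟨2 | 0⟩, ⟨2 | 1⟩, ⟨2 | 1⟩, ⟨2 | 1⟩, ⟨2 | 1 1⟩, ⟨2 | 1 1⟩, ⟨2 | 1 2⟩, ⟨2 | 1 2⟩, ⟨3 | 1⟩]


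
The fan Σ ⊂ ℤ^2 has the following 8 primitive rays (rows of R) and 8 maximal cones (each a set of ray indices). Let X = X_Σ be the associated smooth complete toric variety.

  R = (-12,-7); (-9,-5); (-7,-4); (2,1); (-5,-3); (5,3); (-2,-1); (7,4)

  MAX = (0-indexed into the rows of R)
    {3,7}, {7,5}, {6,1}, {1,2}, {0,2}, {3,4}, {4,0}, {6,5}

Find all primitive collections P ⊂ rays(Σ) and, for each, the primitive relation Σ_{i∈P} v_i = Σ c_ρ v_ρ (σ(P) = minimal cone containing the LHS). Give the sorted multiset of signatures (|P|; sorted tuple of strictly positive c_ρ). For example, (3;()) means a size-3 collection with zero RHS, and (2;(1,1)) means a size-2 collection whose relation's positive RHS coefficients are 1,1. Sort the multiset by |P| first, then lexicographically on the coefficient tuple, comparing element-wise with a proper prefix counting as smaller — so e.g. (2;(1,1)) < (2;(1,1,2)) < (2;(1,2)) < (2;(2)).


20 collections generate NE(X_Σ); each relation:

  {2,7}:  v_{2} + v_{7} = 0 — sig = (2;())
  {3,6}:  v_{3} + v_{6} = 0 — sig = (2;())
  {4,5}:  v_{4} + v_{5} = 0 — sig = (2;())
  {0,5}:  v_{0} + v_{5} = v_{2} — sig = (2;(1))
  {0,7}:  v_{0} + v_{7} = v_{4} — sig = (2;(1))
  {1,3}:  v_{1} + v_{3} = v_{2} — sig = (2;(1))
  {1,7}:  v_{1} + v_{7} = v_{6} — sig = (2;(1))
  {2,3}:  v_{2} + v_{3} = v_{4} — sig = (2;(1))
  {2,4}:  v_{2} + v_{4} = v_{0} — sig = (2;(1))
  {2,5}:  v_{2} + v_{5} = v_{6} — sig = (2;(1))
  {2,6}:  v_{2} + v_{6} = v_{1} — sig = (2;(1))
  {3,5}:  v_{3} + v_{5} = v_{7} — sig = (2;(1))
  {4,6}:  v_{4} + v_{6} = v_{2} — sig = (2;(1))
  {4,7}:  v_{4} + v_{7} = v_{3} — sig = (2;(1))
  {6,7}:  v_{6} + v_{7} = v_{5} — sig = (2;(1))
  {0,3}:  v_{0} + v_{3} = 2·v_{4} — sig = (2;(2))
  {0,6}:  v_{0} + v_{6} = 2·v_{2} — sig = (2;(2))
  {1,4}:  v_{1} + v_{4} = 2·v_{2} — sig = (2;(2))
  {1,5}:  v_{1} + v_{5} = 2·v_{6} — sig = (2;(2))
  {0,1}:  v_{0} + v_{1} = 3·v_{2} — sig = (2;(3))

Signatures (|P|; sorted positive RHS coefficients), sorted:
[(2;()), (2;()), (2;()), (2;(1)), (2;(1)), (2;(1)), (2;(1)), (2;(1)), (2;(1)), (2;(1)), (2;(1)), (2;(1)), (2;(1)), (2;(1)), (2;(1)), (2;(2)), (2;(2)), (2;(2)), (2;(2)), (2;(3))]


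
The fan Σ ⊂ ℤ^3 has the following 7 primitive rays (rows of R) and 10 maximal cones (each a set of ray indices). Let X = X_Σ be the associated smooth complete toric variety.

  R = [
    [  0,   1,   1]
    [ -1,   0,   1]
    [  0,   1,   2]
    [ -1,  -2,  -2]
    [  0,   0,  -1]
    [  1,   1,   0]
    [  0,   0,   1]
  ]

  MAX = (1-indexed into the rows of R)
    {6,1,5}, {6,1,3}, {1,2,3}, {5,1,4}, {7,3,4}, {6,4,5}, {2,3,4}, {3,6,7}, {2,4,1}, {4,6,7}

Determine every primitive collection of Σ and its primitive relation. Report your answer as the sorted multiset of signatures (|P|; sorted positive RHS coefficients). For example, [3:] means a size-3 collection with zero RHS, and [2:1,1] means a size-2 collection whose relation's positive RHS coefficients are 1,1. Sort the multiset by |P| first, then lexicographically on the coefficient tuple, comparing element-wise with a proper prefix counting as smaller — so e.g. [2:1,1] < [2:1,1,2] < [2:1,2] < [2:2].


Minimal non-faces — 9 found among 7 rays, 10 max cones:

  P = {5,7}:  v_{5} + v_{7} = 0 — sig = [2:]
  P = {1,7}:  v_{1} + v_{7} = v_{3} — sig = [2:1]
  P = {2,6}:  v_{2} + v_{6} = v_{1} — sig = [2:1]
  P = {3,5}:  v_{3} + v_{5} = v_{1} — sig = [2:1]
  P = {2,5}:  v_{2} + v_{5} = 2·v_{1} + v_{4} — sig = [2:1,2]
  P = {2,7}:  v_{2} + v_{7} = 2·v_{3} + v_{4} — sig = [2:1,2]
  P = {3,4,6}:  v_{3} + v_{4} + v_{6} = 0 — sig = [3:]
  P = {1,3,4}:  v_{1} + v_{3} + v_{4} = v_{2} — sig = [3:1]
  P = {1,4,6}:  v_{1} + v_{4} + v_{6} = v_{5} — sig = [3:1]

Hence PRS(X_Σ) =
    |P|=2: 6 collections, coeffs (), (1), (1), (1), (1,2), (1,2)
    |P|=3: 3 collections, coeffs (), (1), (1)


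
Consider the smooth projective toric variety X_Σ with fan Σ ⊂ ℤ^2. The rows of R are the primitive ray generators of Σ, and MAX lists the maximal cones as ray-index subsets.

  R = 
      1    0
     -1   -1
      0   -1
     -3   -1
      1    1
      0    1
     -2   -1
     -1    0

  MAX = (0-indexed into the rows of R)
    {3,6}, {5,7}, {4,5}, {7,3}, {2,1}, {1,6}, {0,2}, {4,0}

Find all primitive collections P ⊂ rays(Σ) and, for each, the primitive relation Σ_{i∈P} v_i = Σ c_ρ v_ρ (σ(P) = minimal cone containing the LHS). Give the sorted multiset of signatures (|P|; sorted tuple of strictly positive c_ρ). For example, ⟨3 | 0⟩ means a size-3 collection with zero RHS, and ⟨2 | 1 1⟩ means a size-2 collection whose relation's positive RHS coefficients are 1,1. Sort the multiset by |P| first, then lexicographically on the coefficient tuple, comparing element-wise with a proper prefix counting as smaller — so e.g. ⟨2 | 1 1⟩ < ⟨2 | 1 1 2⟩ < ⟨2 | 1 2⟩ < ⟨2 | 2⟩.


Δ(Σ) — 8 vertices, 20 min non-faces:

  • {0,7}:  v_{0} + v_{7} = 0 — sig = ⟨2 | 0⟩
  • {1,4}:  v_{1} + v_{4} = 0 — sig = ⟨2 | 0⟩
  • {2,5}:  v_{2} + v_{5} = 0 — sig = ⟨2 | 0⟩
  • {0,1}:  v_{0} + v_{1} = v_{2} — sig = ⟨2 | 1⟩
  • {0,3}:  v_{0} + v_{3} = v_{6} — sig = ⟨2 | 1⟩
  • {0,5}:  v_{0} + v_{5} = v_{4} — sig = ⟨2 | 1⟩
  • {0,6}:  v_{0} + v_{6} = v_{1} — sig = ⟨2 | 1⟩
  • {1,5}:  v_{1} + v_{5} = v_{7} — sig = ⟨2 | 1⟩
  • {1,7}:  v_{1} + v_{7} = v_{6} — sig = ⟨2 | 1⟩
  • {2,4}:  v_{2} + v_{4} = v_{0} — sig = ⟨2 | 1⟩
  • {2,7}:  v_{2} + v_{7} = v_{1} — sig = ⟨2 | 1⟩
  • {4,6}:  v_{4} + v_{6} = v_{7} — sig = ⟨2 | 1⟩
  • {4,7}:  v_{4} + v_{7} = v_{5} — sig = ⟨2 | 1⟩
  • {6,7}:  v_{6} + v_{7} = v_{3} — sig = ⟨2 | 1⟩
  • {2,3}:  v_{2} + v_{3} = v_{1} + v_{6} — sig = ⟨2 | 1 1⟩
  • {1,3}:  v_{1} + v_{3} = 2·v_{6} — sig = ⟨2 | 2⟩
  • {2,6}:  v_{2} + v_{6} = 2·v_{1} — sig = ⟨2 | 2⟩
  • {3,4}:  v_{3} + v_{4} = 2·v_{7} — sig = ⟨2 | 2⟩
  • {5,6}:  v_{5} + v_{6} = 2·v_{7} — sig = ⟨2 | 2⟩
  • {3,5}:  v_{3} + v_{5} = 3·v_{7} — sig = ⟨2 | 3⟩

so the primitive-relation signature multiset is
    |P|=2: 20 collections, coeffs (), (), (), (1), (1), (1), (1), (1), (1), (1), (1), (1), (1), (1), (1,1), (2), (2), (2), (2), (3)


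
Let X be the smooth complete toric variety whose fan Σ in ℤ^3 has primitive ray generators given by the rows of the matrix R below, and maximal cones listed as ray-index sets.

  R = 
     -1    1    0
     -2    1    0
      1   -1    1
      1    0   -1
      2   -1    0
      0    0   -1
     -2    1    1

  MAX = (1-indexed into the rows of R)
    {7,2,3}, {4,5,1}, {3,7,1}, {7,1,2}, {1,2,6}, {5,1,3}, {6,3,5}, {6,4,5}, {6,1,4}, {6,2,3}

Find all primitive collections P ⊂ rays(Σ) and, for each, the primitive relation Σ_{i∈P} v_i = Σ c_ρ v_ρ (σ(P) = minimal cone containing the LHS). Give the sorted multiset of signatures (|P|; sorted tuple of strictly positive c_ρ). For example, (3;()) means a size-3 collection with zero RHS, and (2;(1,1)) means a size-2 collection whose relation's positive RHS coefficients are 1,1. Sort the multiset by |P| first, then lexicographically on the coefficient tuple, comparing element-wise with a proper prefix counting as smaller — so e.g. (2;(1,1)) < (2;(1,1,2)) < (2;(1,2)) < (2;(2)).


Δ(Σ) — 7 vertices, 9 min non-faces:

  {2,5}:  v_{2} + v_{5} = 0  ⟹  sig = (2;())
  {3,4}:  v_{3} + v_{4} = v_{5}  ⟹  sig = (2;(1))
  {4,7}:  v_{4} + v_{7} = v_{1}  ⟹  sig = (2;(1))
  {6,7}:  v_{6} + v_{7} = v_{2}  ⟹  sig = (2;(1))
  {2,4}:  v_{2} + v_{4} = v_{1} + v_{6}  ⟹  sig = (2;(1,1))
  {5,7}:  v_{5} + v_{7} = v_{1} + v_{3}  ⟹  sig = (2;(1,1))
  {1,3,6}:  v_{1} + v_{3} + v_{6} = 0  ⟹  sig = (3;())
  {1,2,3}:  v_{1} + v_{2} + v_{3} = v_{7}  ⟹  sig = (3;(1))
  {1,5,6}:  v_{1} + v_{5} + v_{6} = v_{4}  ⟹  sig = (3;(1))

Sorted signature multiset PRS(X):
[(2;()), (2;(1)), (2;(1)), (2;(1)), (2;(1,1)), (2;(1,1)), (3;()), (3;(1)), (3;(1))]


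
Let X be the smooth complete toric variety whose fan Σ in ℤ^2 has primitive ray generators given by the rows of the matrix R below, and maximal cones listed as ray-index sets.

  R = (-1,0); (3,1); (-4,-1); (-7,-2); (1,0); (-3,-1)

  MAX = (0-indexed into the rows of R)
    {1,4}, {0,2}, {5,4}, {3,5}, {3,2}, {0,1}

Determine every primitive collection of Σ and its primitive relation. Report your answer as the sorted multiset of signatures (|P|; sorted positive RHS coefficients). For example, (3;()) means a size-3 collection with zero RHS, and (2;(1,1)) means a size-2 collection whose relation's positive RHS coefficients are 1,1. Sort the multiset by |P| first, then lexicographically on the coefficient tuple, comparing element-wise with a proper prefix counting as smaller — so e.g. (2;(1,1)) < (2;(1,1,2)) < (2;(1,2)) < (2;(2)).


|primitive collections| = 9. Relations:

  • {0,4}:  v_{0} + v_{4} = 0 — sig = (2;())
  • {1,5}:  v_{1} + v_{5} = 0 — sig = (2;())
  • {0,5}:  v_{0} + v_{5} = v_{2} — sig = (2;(1))
  • {1,2}:  v_{1} + v_{2} = v_{0} — sig = (2;(1))
  • {1,3}:  v_{1} + v_{3} = v_{2} — sig = (2;(1))
  • {2,4}:  v_{2} + v_{4} = v_{5} — sig = (2;(1))
  • {2,5}:  v_{2} + v_{5} = v_{3} — sig = (2;(1))
  • {0,3}:  v_{0} + v_{3} = 2·v_{2} — sig = (2;(2))
  • {3,4}:  v_{3} + v_{4} = 2·v_{5} — sig = (2;(2))

so the primitive-relation signature multiset is
{ (2;()) ×2,  (2;(1)) ×5,  (2;(2)) ×2 }
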